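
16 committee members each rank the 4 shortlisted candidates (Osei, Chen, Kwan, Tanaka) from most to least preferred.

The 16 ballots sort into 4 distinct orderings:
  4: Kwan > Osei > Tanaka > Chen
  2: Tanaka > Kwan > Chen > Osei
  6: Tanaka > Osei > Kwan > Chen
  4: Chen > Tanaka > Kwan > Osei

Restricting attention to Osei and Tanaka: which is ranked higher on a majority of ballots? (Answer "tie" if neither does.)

Tanaka

Ballots ranking Osei above Tanaka: 4.
Ballots ranking Tanaka above Osei: 16 − 4 = 12.
Tanaka wins the head-to-head 12–4.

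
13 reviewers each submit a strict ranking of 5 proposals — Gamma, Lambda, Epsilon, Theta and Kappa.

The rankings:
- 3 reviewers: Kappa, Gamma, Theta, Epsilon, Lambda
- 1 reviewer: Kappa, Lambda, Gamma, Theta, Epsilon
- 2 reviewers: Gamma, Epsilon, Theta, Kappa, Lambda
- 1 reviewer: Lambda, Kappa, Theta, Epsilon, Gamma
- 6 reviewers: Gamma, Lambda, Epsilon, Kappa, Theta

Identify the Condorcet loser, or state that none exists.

Theta

Head-to-head results (13 reviewers):
Gamma vs Lambda: Gamma wins 11–2.
Gamma vs Epsilon: 3+1+2+6 = 12 for Gamma, 1 for Epsilon — Gamma by 12–1.
Gamma vs Theta: Gamma, 12–1.
Gamma vs Kappa: 2+6 = 8 for Gamma, 5 for Kappa — Gamma by 8–5.
Lambda vs Epsilon: 1+1+6 = 8 for Lambda, 5 for Epsilon — Lambda by 8–5.
Lambda–Theta: Lambda 8–5.
Lambda–Kappa: Lambda 7–6.
Epsilon vs Theta: 2+6 = 8 for Epsilon, 5 for Theta — Epsilon by 8–5.
Epsilon vs Kappa: Epsilon wins 8–5.
Theta–Kappa: Kappa 11–2.
Only Theta has no wins; Theta is the Condorcet loser.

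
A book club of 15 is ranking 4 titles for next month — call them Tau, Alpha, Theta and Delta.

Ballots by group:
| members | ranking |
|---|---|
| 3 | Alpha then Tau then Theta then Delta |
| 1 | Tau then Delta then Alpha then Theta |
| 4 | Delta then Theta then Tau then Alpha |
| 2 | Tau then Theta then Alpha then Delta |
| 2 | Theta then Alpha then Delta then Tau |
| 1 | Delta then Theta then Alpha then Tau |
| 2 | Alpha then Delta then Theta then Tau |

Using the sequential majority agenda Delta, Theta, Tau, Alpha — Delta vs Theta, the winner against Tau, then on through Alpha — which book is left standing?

Round 1: Delta vs Theta — 8–7, Delta advances.
Round 2: Delta vs Tau — 9–6, Delta advances.
Round 3: Delta vs Alpha — 6–9, Alpha advances.
The agenda winner is Alpha.

Alpha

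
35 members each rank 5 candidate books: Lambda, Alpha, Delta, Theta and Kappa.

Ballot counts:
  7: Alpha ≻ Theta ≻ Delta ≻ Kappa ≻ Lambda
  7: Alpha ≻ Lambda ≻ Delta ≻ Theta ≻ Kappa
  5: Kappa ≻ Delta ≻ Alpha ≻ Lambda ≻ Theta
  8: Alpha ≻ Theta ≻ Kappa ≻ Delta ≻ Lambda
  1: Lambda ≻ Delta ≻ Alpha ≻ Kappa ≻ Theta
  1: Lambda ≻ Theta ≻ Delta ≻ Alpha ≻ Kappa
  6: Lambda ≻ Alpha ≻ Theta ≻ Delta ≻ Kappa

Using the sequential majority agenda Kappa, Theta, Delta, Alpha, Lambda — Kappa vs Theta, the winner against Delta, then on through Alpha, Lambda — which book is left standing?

Round 1: Kappa vs Theta — 6–29, Theta advances.
Round 2: Theta vs Delta — 22–13, Theta advances.
Round 3: Theta vs Alpha — 1–34, Alpha advances.
Round 4: Alpha vs Lambda — 27–8, Alpha advances.
The agenda winner is Alpha.

Alpha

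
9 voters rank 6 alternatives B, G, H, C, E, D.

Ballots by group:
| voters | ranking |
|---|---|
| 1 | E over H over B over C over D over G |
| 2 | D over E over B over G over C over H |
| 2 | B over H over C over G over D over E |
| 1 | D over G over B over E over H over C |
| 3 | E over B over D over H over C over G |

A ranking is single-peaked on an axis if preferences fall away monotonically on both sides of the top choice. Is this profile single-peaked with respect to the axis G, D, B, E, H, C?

no

Axis positions: G=1, D=2, B=3, E=4, H=5, C=6.
Group 1 (peak E at position 4): ranking walks positions 4-5-3-6-2-1, expanding outward from the peak — single-peaked.
Group 2: ranking walks positions 2-4-3-1-6-5; E is ranked above B even though B lies between E and the peak D on the axis — preferences dip and rise again. Not single-peaked.
Group 3: ranking walks positions 3-5-6-1-2-4; H is ranked above E even though E lies between H and the peak B on the axis — preferences dip and rise again. Not single-peaked.
Group 4 (peak D at position 2): ranking walks positions 2-1-3-4-5-6, expanding outward from the peak — single-peaked.
Group 5 (peak E at position 4): ranking walks positions 4-3-2-5-6-1, expanding outward from the peak — single-peaked.
Group 2 violates single-peakedness, so the profile is not single-peaked on this axis.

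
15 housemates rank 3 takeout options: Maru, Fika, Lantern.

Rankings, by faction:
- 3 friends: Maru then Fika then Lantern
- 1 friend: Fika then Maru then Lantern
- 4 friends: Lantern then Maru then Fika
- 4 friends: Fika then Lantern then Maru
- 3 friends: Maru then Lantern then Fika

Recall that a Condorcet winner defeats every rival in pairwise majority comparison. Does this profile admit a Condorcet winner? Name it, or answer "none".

none

Head-to-head results (15 friends):
Maru vs Fika: 3+4+3 = 10 for Maru, 5 for Fika — Maru by 10–5.
Maru vs Lantern: Lantern wins 8–7.
Fika vs Lantern: Fika wins 8–7.
Every restaurant loses at least once (Maru loses to Lantern; Fika loses to Maru; Lantern loses to Fika). The majority relation contains the cycle Maru > Fika > Lantern > Maru, so there is no Condorcet winner.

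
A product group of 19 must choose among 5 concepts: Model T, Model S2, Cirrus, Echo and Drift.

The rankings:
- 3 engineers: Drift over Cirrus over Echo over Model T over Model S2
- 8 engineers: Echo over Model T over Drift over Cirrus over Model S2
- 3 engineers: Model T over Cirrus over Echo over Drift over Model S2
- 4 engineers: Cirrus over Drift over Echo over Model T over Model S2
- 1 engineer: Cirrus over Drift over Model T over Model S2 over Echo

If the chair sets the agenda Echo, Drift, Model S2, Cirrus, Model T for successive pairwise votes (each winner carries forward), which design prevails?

Model T

Round 1: Echo vs Drift — 11–8, Echo advances.
Round 2: Echo vs Model S2 — 18–1, Echo advances.
Round 3: Echo vs Cirrus — 8–11, Cirrus advances.
Round 4: Cirrus vs Model T — 8–11, Model T advances.
Model T survives the agenda.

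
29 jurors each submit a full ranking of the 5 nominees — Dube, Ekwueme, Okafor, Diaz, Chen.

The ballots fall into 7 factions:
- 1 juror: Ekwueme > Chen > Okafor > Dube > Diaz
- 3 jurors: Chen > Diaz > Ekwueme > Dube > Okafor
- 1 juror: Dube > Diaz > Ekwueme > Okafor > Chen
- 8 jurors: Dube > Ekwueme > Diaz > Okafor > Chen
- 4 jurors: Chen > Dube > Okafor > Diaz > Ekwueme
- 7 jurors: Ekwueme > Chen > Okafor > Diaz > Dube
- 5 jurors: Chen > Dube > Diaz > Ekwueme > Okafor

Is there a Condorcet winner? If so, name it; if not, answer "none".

Check each pair by majority over 29 ballots:
Dube vs Ekwueme: Dube, 18–11.
Dube–Okafor: Dube 21–8.
Dube vs Diaz: Dube, 19–10.
Dube–Chen: Chen 20–9.
Ekwueme–Okafor: Ekwueme 25–4.
Ekwueme vs Diaz: Ekwueme, 16–13.
Ekwueme vs Chen: Ekwueme, 17–12.
Okafor vs Diaz: Diaz wins 17–12.
Okafor–Chen: Chen 20–9.
Diaz vs Chen: Chen wins 20–9.
Every nominee loses at least once (Dube loses to Chen; Ekwueme loses to Dube; Okafor loses to Dube; Diaz loses to Dube; Chen loses to Ekwueme). The majority relation contains the cycle Dube beats Ekwueme beats Chen beats Dube, so there is no Condorcet winner.

none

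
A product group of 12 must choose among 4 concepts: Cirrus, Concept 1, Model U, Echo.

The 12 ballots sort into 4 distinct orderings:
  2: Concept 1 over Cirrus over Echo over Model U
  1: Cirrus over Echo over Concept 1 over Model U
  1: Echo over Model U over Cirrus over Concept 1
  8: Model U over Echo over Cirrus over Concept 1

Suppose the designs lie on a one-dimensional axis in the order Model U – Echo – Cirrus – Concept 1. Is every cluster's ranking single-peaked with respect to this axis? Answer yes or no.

Axis positions: Model U=1, Echo=2, Cirrus=3, Concept 1=4.
Cluster 1 (peak Concept 1 at position 4): ranking walks positions 4-3-2-1, expanding outward from the peak — single-peaked.
Cluster 2 (peak Cirrus at position 3): ranking walks positions 3-2-4-1, expanding outward from the peak — single-peaked.
Cluster 3 (peak Echo at position 2): ranking walks positions 2-1-3-4, expanding outward from the peak — single-peaked.
Cluster 4 (peak Model U at position 1): ranking walks positions 1-2-3-4, expanding outward from the peak — single-peaked.
Every ranking is single-peaked on this axis.

yes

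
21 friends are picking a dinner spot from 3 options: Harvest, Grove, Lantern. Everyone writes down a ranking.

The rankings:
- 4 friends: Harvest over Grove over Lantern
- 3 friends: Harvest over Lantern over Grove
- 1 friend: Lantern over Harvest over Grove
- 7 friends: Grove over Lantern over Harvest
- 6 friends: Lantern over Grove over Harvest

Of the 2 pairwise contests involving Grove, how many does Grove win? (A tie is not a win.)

Grove against each rival (21 friends):
Grove vs Harvest: Grove preferred on 7+6 = 13 ballots; Grove wins 13–8.
Grove vs Lantern: 11 to 10, Grove.
Grove beats Harvest, Lantern — 2 pairwise wins.

2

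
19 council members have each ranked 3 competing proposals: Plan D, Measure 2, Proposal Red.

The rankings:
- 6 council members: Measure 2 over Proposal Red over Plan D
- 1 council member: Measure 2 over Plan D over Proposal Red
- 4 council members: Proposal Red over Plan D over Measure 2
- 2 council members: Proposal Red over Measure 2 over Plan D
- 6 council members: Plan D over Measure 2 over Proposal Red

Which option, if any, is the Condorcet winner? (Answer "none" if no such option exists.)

none

Pairwise majorities:
Plan D vs Measure 2: 10 to 9, Plan D.
Plan D vs Proposal Red: Plan D is ranked higher on 1+6 = 7 ballots, Proposal Red on 12. Proposal Red wins 12–7.
Measure 2 vs Proposal Red: Measure 2 preferred on 6+1+6 = 13 ballots; Measure 2 wins 13–6.
Every option loses at least once (Plan D loses to Proposal Red; Measure 2 loses to Plan D; Proposal Red loses to Measure 2). The majority relation contains the cycle Plan D > Measure 2 > Proposal Red > Plan D, so there is no Condorcet winner.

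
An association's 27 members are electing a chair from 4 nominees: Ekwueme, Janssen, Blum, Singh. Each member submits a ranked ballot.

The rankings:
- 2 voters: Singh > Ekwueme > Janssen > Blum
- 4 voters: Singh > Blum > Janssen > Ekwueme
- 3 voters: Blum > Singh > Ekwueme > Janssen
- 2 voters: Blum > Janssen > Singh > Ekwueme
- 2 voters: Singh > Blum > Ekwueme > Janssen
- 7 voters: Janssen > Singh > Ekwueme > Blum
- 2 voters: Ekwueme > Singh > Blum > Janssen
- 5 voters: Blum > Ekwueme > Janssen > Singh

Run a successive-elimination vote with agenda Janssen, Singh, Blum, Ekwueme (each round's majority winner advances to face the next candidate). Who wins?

Round 1: Janssen vs Singh — 14–13, Janssen advances.
Round 2: Janssen vs Blum — 9–18, Blum advances.
Round 3: Blum vs Ekwueme — 16–11, Blum advances.
Blum survives the agenda.

Blum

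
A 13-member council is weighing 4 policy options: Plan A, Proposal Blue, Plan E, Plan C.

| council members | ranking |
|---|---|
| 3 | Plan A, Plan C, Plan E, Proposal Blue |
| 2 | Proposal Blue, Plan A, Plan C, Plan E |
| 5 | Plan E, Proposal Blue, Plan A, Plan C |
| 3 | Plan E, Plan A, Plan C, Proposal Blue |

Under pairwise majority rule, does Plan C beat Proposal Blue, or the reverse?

Proposal Blue

Ballots ranking Plan C above Proposal Blue: 3 + 3 = 6.
Ballots ranking Proposal Blue above Plan C: 13 − 6 = 7.
Proposal Blue wins the head-to-head 7–6.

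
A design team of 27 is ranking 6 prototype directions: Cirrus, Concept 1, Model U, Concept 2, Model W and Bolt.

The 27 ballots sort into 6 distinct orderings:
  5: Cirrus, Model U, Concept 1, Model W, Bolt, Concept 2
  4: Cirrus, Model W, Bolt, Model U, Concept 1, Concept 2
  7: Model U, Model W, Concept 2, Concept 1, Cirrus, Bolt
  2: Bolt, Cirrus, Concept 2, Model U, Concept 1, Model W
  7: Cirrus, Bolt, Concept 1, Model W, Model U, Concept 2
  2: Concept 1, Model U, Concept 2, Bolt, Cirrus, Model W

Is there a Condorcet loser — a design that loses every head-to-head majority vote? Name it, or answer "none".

Concept 2

Head-to-head results (27 engineers):
Cirrus vs Concept 1: Cirrus preferred on 5+4+2+7 = 18 ballots; Cirrus wins 18–9.
Cirrus vs Model U: 5+4+2+7 = 18 for Cirrus, 9 for Model U — Cirrus by 18–9.
Cirrus vs Concept 2: Cirrus wins 18–9.
Cirrus vs Model W: Cirrus, 20–7.
Cirrus vs Bolt: 5+4+7+7 = 23 for Cirrus, 4 for Bolt — Cirrus by 23–4.
Concept 1 vs Model U: Model U, 18–9.
Concept 1 vs Concept 2: Concept 1 wins 18–9.
Concept 1 vs Model W: Concept 1 preferred on 5+2+7+2 = 16 ballots; Concept 1 wins 16–11.
Concept 1 vs Bolt: Concept 1 wins 14–13.
Model U vs Concept 2: Model U preferred on 5+4+7+7+2 = 25 ballots; Model U wins 25–2.
Model U vs Model W: Model U preferred on 5+7+2+2 = 16 ballots; Model U wins 16–11.
Model U vs Bolt: Model U is ranked higher on 5+7+2 = 14 ballots, Bolt on 13. Model U wins 14–13.
Concept 2 vs Model W: Model W, 23–4.
Concept 2–Bolt: Bolt 18–9.
Model W vs Bolt: 16 to 11, Model W.
Concept 2 is beaten in every head-to-head and is the Condorcet loser.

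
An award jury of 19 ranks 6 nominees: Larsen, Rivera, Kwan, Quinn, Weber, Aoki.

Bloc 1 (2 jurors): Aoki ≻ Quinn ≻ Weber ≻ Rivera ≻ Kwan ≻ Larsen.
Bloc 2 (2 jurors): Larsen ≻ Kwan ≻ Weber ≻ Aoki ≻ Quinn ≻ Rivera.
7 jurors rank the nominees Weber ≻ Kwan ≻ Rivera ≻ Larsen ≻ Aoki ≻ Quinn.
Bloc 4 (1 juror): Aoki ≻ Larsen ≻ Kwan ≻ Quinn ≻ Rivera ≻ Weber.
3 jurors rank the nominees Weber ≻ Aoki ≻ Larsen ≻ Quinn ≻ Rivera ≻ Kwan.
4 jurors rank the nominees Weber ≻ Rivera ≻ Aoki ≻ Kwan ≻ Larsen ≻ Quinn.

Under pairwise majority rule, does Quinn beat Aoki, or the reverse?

Aoki

No ballot ranks Quinn above Aoki: 0.
Ballots ranking Aoki above Quinn: 19 − 0 = 19.
Aoki wins the head-to-head 19–0.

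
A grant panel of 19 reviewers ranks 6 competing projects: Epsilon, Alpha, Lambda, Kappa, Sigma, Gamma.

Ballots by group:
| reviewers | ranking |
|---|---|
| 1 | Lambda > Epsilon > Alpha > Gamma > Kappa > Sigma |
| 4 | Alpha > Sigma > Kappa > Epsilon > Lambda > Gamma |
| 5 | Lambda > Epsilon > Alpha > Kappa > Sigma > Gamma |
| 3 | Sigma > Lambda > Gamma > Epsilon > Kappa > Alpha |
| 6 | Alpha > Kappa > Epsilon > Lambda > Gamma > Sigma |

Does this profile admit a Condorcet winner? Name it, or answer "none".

Check each pair by majority over 19 ballots:
Epsilon vs Alpha: Alpha, 10–9.
Epsilon vs Lambda: Epsilon wins 10–9.
Epsilon vs Kappa: Kappa, 10–9.
Epsilon vs Sigma: Epsilon wins 12–7.
Epsilon vs Gamma: Epsilon wins 16–3.
Alpha–Lambda: Alpha 10–9.
Alpha vs Kappa: Alpha wins 16–3.
Alpha vs Sigma: Alpha wins 16–3.
Alpha vs Gamma: Alpha, 16–3.
Lambda vs Kappa: Kappa wins 10–9.
Lambda vs Sigma: Lambda, 12–7.
Lambda–Gamma: Lambda 19–0.
Kappa–Sigma: Kappa 12–7.
Kappa vs Gamma: Kappa wins 15–4.
Sigma–Gamma: Sigma 12–7.
Alpha defeats every rival head-to-head and is the Condorcet winner.

Alpha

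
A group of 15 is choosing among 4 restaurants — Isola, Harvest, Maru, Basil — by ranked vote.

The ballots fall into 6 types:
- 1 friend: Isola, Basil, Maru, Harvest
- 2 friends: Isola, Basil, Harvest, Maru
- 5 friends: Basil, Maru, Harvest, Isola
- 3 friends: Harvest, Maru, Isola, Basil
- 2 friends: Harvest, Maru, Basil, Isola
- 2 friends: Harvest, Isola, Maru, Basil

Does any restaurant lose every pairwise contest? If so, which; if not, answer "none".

Pairwise majorities:
Isola vs Harvest: 1+2 = 3 for Isola, 12 for Harvest — Harvest by 12–3.
Isola vs Maru: Isola is ranked higher on 1+2+2 = 5 ballots, Maru on 10. Maru wins 10–5.
Isola vs Basil: 8 to 7, Isola.
Harvest vs Maru: Harvest wins 9–6.
Harvest vs Basil: Harvest preferred on 3+2+2 = 7 ballots; Basil wins 8–7.
Maru vs Basil: Basil, 8–7.
No restaurant is winless: Isola beats Basil; Harvest beats Isola; Maru beats Isola; Basil beats Harvest. There is no Condorcet loser.

none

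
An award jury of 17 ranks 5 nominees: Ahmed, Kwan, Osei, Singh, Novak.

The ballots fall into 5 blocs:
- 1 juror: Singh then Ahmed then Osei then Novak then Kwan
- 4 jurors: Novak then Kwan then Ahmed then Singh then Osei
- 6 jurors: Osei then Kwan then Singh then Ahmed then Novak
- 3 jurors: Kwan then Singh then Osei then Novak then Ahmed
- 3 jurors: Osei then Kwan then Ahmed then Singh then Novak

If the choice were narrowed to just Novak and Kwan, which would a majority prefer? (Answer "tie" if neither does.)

Kwan

Ballots ranking Novak above Kwan: 1 + 4 = 5.
Ballots ranking Kwan above Novak: 17 − 5 = 12.
Kwan wins the head-to-head 12–5.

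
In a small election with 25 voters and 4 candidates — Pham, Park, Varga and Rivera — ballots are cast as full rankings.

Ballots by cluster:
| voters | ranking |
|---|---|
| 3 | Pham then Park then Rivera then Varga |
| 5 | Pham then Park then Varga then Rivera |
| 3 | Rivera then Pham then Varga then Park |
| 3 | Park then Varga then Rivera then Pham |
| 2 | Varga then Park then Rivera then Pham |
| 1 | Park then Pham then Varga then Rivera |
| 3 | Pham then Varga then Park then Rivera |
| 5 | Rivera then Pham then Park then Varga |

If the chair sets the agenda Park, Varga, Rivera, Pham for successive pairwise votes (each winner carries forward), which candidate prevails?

Pham

Round 1: Park vs Varga — 17–8, Park advances.
Round 2: Park vs Rivera — 17–8, Park advances.
Round 3: Park vs Pham — 6–19, Pham advances.
Pham survives the agenda.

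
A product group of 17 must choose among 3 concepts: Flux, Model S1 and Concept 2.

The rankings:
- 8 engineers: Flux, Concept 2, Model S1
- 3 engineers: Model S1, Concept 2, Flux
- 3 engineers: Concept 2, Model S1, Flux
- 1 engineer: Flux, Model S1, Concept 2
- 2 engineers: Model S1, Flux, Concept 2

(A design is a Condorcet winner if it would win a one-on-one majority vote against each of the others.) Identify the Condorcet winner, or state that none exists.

Head-to-head results (17 engineers):
Flux vs Model S1: Flux wins 9–8.
Flux vs Concept 2: 11 to 6, Flux.
Model S1 vs Concept 2: Concept 2, 11–6.
Flux defeats every rival head-to-head and is the Condorcet winner.

Flux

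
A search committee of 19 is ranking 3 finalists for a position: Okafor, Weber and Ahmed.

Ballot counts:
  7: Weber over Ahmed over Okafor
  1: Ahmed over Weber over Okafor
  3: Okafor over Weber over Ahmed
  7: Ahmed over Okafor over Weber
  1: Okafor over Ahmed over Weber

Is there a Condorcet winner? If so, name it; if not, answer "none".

Pairwise majorities:
Okafor vs Weber: 11 to 8, Okafor.
Okafor vs Ahmed: Ahmed, 15–4.
Weber–Ahmed: Weber 10–9.
Every candidate loses at least once (Okafor loses to Ahmed; Weber loses to Okafor; Ahmed loses to Weber). The majority relation contains the cycle Okafor > Weber > Ahmed > Okafor, so there is no Condorcet winner.

none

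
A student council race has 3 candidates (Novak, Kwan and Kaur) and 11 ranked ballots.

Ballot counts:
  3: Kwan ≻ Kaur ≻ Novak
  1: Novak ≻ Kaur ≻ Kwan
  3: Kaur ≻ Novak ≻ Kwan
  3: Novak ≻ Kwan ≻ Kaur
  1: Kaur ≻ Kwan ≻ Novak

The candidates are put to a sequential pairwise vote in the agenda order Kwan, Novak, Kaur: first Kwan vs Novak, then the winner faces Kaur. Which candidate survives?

Kaur

Round 1: Kwan vs Novak — 4–7, Novak advances.
Round 2: Novak vs Kaur — 4–7, Kaur advances.
The agenda winner is Kaur.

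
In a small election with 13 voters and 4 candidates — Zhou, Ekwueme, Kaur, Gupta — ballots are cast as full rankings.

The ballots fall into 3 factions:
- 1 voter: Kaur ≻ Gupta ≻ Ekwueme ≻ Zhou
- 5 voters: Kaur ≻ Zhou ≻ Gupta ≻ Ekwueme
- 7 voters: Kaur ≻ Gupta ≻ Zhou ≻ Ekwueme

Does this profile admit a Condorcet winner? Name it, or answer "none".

Kaur

Pairwise majorities:
Zhou vs Ekwueme: 12 to 1, Zhou.
Zhou vs Kaur: 0 to 13, Kaur.
Zhou vs Gupta: 5 for Zhou, 8 for Gupta — Gupta by 8–5.
Ekwueme vs Kaur: 0 for Ekwueme, 13 for Kaur — Kaur by 13–0.
Ekwueme vs Gupta: Ekwueme is ranked higher on 0 ballots, Gupta on 13. Gupta wins 13–0.
Kaur vs Gupta: 13 to 0, Kaur.
Kaur defeats every rival head-to-head and is the Condorcet winner.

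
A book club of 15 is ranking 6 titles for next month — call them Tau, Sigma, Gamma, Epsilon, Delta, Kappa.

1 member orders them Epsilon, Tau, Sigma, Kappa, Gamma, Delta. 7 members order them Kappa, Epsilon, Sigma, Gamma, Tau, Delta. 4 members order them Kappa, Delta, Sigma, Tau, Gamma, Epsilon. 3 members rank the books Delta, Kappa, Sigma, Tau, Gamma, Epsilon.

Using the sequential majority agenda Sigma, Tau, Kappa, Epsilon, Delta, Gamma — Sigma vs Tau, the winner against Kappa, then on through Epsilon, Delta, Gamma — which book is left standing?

Round 1: Sigma vs Tau — 14–1, Sigma advances.
Round 2: Sigma vs Kappa — 1–14, Kappa advances.
Round 3: Kappa vs Epsilon — 14–1, Kappa advances.
Round 4: Kappa vs Delta — 12–3, Kappa advances.
Round 5: Kappa vs Gamma — 15–0, Kappa advances.
The agenda winner is Kappa.

Kappa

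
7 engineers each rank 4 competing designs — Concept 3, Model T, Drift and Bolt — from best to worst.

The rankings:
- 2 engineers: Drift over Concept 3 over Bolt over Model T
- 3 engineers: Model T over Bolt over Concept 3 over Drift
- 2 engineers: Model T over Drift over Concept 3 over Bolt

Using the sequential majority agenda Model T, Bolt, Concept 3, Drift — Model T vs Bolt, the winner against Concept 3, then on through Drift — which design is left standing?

Round 1: Model T vs Bolt — 5–2, Model T advances.
Round 2: Model T vs Concept 3 — 5–2, Model T advances.
Round 3: Model T vs Drift — 5–2, Model T advances.
The agenda winner is Model T.

Model T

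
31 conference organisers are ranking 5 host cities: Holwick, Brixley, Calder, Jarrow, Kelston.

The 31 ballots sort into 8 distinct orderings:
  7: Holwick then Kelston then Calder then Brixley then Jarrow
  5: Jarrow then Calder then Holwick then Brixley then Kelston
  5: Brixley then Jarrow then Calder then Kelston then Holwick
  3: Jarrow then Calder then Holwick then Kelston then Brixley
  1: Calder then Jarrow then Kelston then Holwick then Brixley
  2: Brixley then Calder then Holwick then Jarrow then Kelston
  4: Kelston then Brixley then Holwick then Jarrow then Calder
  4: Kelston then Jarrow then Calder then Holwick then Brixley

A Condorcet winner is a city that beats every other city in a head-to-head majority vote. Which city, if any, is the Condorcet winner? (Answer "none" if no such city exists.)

Pairwise majorities:
Holwick vs Brixley: 20 to 11, Holwick.
Holwick vs Calder: Holwick preferred on 7+4 = 11 ballots; Calder wins 20–11.
Holwick vs Jarrow: Holwick preferred on 7+2+4 = 13 ballots; Jarrow wins 18–13.
Holwick vs Kelston: 17 to 14, Holwick.
Brixley vs Calder: Brixley is ranked higher on 5+2+4 = 11 ballots, Calder on 20. Calder wins 20–11.
Brixley vs Jarrow: 7+5+2+4 = 18 for Brixley, 13 for Jarrow — Brixley by 18–13.
Brixley vs Kelston: Brixley is ranked higher on 5+5+2 = 12 ballots, Kelston on 19. Kelston wins 19–12.
Calder vs Jarrow: 10 to 21, Jarrow.
Calder vs Kelston: 16 to 15, Calder.
Jarrow vs Kelston: Jarrow is ranked higher on 5+5+3+1+2 = 16 ballots, Kelston on 15. Jarrow wins 16–15.
No city is unbeaten: Holwick loses to Calder; Brixley loses to Holwick; Calder loses to Jarrow; Jarrow loses to Brixley; Kelston loses to Holwick. In particular Holwick beats Brixley beats Jarrow beats Holwick is a majority cycle — no Condorcet winner exists.

none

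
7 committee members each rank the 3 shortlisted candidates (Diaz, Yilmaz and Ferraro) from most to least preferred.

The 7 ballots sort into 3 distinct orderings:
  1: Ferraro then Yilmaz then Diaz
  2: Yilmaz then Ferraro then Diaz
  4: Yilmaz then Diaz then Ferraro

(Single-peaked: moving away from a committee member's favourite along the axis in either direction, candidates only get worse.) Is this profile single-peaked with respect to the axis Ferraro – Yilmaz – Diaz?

yes

Axis positions: Ferraro=1, Yilmaz=2, Diaz=3.
Cluster 1 (peak Ferraro at position 1): ranking walks positions 1-2-3, expanding outward from the peak — single-peaked.
Cluster 2 (peak Yilmaz at position 2): ranking walks positions 2-1-3, expanding outward from the peak — single-peaked.
Cluster 3 (peak Yilmaz at position 2): ranking walks positions 2-3-1, expanding outward from the peak — single-peaked.
Every ranking is single-peaked on this axis.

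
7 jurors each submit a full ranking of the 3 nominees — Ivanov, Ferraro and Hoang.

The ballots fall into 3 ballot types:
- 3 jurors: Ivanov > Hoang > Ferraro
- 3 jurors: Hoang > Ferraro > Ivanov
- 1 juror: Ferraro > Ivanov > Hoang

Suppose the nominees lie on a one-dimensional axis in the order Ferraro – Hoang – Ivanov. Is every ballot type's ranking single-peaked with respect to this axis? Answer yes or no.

Axis positions: Ferraro=1, Hoang=2, Ivanov=3.
Ballot type 1 (peak Ivanov at position 3): ranking walks positions 3-2-1, expanding outward from the peak — single-peaked.
Ballot type 2 (peak Hoang at position 2): ranking walks positions 2-1-3, expanding outward from the peak — single-peaked.
Ballot type 3: ranking walks positions 1-3-2; Ivanov is ranked above Hoang even though Hoang lies between Ivanov and the peak Ferraro on the axis — preferences dip and rise again. Not single-peaked.
Ballot type 3 violates single-peakedness, so the profile is not single-peaked on this axis.

no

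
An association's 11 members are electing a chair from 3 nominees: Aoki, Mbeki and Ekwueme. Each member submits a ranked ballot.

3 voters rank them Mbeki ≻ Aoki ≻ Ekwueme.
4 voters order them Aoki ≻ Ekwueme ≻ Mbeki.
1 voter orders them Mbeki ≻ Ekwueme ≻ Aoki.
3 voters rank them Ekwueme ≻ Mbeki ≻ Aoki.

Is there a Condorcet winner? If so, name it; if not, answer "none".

Head-to-head results (11 voters):
Aoki vs Mbeki: Mbeki, 7–4.
Aoki vs Ekwueme: Aoki wins 7–4.
Mbeki vs Ekwueme: Ekwueme wins 7–4.
Each candidate drops at least one matchup (Aoki loses to Mbeki; Mbeki loses to Ekwueme; Ekwueme loses to Aoki); the cycle Aoki → Ekwueme → Mbeki → Aoki rules out a Condorcet winner.

none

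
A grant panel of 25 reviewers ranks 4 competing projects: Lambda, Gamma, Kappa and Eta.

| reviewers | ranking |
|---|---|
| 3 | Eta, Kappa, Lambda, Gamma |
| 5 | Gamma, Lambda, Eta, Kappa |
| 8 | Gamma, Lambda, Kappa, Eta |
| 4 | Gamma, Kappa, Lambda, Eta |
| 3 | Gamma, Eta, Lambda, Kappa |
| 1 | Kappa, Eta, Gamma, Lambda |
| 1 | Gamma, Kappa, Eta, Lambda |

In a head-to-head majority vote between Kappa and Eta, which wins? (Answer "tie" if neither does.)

Kappa

Ballots ranking Kappa above Eta: 8 + 4 + 1 + 1 = 14.
Ballots ranking Eta above Kappa: 25 − 14 = 11.
Kappa wins the head-to-head 14–11.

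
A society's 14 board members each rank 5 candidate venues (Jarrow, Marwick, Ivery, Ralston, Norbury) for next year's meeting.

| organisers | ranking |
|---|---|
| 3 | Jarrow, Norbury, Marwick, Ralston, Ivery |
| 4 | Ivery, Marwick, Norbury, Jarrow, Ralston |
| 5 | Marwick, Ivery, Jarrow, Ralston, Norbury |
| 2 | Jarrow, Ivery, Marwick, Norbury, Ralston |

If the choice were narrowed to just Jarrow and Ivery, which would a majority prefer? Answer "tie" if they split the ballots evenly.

Ballots ranking Jarrow above Ivery: 3 + 2 = 5.
Ballots ranking Ivery above Jarrow: 14 − 5 = 9.
Ivery wins the head-to-head 9–5.

Ivery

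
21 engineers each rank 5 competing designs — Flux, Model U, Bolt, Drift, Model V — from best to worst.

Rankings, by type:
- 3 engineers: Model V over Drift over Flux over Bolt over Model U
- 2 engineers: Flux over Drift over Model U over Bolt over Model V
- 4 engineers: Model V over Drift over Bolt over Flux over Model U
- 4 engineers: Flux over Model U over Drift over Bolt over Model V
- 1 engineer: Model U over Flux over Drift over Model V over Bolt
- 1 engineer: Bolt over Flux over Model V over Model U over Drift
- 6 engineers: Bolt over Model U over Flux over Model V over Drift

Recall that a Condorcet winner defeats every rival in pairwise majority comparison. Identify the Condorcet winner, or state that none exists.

none

Head-to-head results (21 engineers):
Flux vs Model U: Flux preferred on 3+2+4+4+1 = 14 ballots; Flux wins 14–7.
Flux vs Bolt: 3+2+4+1 = 10 for Flux, 11 for Bolt — Bolt by 11–10.
Flux vs Drift: Flux preferred on 2+4+1+1+6 = 14 ballots; Flux wins 14–7.
Flux vs Model V: Flux is ranked higher on 2+4+1+1+6 = 14 ballots, Model V on 7. Flux wins 14–7.
Model U vs Bolt: Model U is ranked higher on 2+4+1 = 7 ballots, Bolt on 14. Bolt wins 14–7.
Model U vs Drift: Model U preferred on 4+1+1+6 = 12 ballots; Model U wins 12–9.
Model U vs Model V: Model U is ranked higher on 2+4+1+6 = 13 ballots, Model V on 8. Model U wins 13–8.
Bolt vs Drift: 1+6 = 7 for Bolt, 14 for Drift — Drift by 14–7.
Bolt vs Model V: Bolt is ranked higher on 2+4+1+6 = 13 ballots, Model V on 8. Bolt wins 13–8.
Drift vs Model V: 2+4+1 = 7 for Drift, 14 for Model V — Model V by 14–7.
Every design loses at least once (Flux loses to Bolt; Model U loses to Flux; Bolt loses to Drift; Drift loses to Flux; Model V loses to Flux). The majority relation contains the cycle Flux → Drift → Bolt → Flux, so there is no Condorcet winner.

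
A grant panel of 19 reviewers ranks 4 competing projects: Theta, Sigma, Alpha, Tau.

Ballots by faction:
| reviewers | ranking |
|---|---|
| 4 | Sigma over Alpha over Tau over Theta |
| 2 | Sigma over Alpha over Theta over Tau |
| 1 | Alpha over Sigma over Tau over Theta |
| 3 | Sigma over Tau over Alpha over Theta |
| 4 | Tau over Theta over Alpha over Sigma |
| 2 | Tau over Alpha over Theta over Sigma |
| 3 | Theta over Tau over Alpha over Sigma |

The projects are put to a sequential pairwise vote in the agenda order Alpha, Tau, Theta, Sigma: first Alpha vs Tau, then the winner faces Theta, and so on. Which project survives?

Round 1: Alpha vs Tau — 7–12, Tau advances.
Round 2: Tau vs Theta — 14–5, Tau advances.
Round 3: Tau vs Sigma — 9–10, Sigma advances.
Sigma survives the agenda.

Sigma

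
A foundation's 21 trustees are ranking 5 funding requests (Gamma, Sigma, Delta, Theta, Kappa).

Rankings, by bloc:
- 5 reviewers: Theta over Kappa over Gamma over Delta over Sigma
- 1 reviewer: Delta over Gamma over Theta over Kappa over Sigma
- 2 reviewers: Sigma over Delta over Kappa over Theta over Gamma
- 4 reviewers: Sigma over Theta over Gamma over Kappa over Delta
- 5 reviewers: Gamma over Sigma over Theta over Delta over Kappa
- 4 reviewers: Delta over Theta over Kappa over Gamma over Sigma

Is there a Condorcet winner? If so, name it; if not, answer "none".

Pairwise majorities:
Gamma vs Sigma: 15 to 6, Gamma.
Gamma vs Delta: Gamma is ranked higher on 5+4+5 = 14 ballots, Delta on 7. Gamma wins 14–7.
Gamma vs Theta: 1+5 = 6 for Gamma, 15 for Theta — Theta by 15–6.
Gamma vs Kappa: Kappa wins 11–10.
Sigma vs Delta: Sigma wins 11–10.
Sigma vs Theta: Sigma preferred on 2+4+5 = 11 ballots; Sigma wins 11–10.
Sigma vs Kappa: Sigma preferred on 2+4+5 = 11 ballots; Sigma wins 11–10.
Delta vs Theta: Delta is ranked higher on 1+2+4 = 7 ballots, Theta on 14. Theta wins 14–7.
Delta vs Kappa: 12 to 9, Delta.
Theta vs Kappa: Theta preferred on 5+1+4+5+4 = 19 ballots; Theta wins 19–2.
No project is unbeaten: Gamma loses to Theta; Sigma loses to Gamma; Delta loses to Gamma; Theta loses to Sigma; Kappa loses to Sigma. In particular Gamma → Sigma → Theta → Gamma is a majority cycle — no Condorcet winner exists.

none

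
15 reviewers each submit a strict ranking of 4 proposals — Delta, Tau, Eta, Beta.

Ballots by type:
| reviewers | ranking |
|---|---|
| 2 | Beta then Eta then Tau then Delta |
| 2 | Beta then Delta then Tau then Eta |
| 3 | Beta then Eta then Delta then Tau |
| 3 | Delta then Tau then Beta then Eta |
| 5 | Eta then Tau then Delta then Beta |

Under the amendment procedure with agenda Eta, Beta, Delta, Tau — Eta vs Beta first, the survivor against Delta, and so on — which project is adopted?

Round 1: Eta vs Beta — 5–10, Beta advances.
Round 2: Beta vs Delta — 7–8, Delta advances.
Round 3: Delta vs Tau — 8–7, Delta advances.
Delta survives the agenda.

Delta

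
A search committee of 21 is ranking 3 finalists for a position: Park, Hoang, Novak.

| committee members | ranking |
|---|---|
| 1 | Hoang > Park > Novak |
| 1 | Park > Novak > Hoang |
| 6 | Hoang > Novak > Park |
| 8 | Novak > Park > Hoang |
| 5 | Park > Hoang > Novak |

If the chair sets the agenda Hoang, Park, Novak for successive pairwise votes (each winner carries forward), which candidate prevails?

Round 1: Hoang vs Park — 7–14, Park advances.
Round 2: Park vs Novak — 7–14, Novak advances.
The agenda winner is Novak.

Novak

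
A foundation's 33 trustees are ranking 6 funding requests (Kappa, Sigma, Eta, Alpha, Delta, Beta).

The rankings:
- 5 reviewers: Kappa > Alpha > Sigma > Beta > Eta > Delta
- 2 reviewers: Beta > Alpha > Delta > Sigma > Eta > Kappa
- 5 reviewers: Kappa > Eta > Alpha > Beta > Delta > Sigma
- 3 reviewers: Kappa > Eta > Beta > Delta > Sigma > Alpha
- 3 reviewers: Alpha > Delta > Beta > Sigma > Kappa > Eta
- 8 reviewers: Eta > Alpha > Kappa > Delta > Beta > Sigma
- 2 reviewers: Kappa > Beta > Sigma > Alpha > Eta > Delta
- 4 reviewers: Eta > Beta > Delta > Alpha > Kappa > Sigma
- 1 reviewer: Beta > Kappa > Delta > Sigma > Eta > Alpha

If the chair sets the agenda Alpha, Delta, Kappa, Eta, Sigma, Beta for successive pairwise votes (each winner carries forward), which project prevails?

Eta

Round 1: Alpha vs Delta — 25–8, Alpha advances.
Round 2: Alpha vs Kappa — 17–16, Alpha advances.
Round 3: Alpha vs Eta — 12–21, Eta advances.
Round 4: Eta vs Sigma — 20–13, Eta advances.
Round 5: Eta vs Beta — 20–13, Eta advances.
Eta survives the agenda.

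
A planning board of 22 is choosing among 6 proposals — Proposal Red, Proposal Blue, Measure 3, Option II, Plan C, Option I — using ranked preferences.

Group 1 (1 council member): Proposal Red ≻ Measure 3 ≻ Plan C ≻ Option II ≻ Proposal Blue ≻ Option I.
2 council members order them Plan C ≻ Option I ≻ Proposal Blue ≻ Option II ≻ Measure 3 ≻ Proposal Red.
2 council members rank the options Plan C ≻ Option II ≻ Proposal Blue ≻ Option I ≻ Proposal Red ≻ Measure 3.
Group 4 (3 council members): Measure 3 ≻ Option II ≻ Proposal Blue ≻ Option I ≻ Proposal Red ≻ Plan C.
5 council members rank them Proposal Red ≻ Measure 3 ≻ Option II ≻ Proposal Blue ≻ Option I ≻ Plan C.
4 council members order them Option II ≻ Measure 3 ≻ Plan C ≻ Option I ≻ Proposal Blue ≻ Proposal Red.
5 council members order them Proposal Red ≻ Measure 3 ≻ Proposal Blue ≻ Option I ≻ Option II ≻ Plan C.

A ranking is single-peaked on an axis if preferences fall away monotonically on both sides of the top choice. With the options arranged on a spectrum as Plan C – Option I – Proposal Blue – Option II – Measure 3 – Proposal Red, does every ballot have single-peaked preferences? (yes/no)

no

Axis positions: Plan C=1, Option I=2, Proposal Blue=3, Option II=4, Measure 3=5, Proposal Red=6.
Group 1: ranking walks positions 6-5-1-4-3-2; Plan C is ranked above Option II even though Option II lies between Plan C and the peak Proposal Red on the axis — preferences dip and rise again. Not single-peaked.
Group 2 (peak Plan C at position 1): ranking walks positions 1-2-3-4-5-6, expanding outward from the peak — single-peaked.
Group 3: ranking walks positions 1-4-3-2-6-5; Option II is ranked above Option I even though Option I lies between Option II and the peak Plan C on the axis — preferences dip and rise again. Not single-peaked.
Group 4 (peak Measure 3 at position 5): ranking walks positions 5-4-3-2-6-1, expanding outward from the peak — single-peaked.
Group 5 (peak Proposal Red at position 6): ranking walks positions 6-5-4-3-2-1, expanding outward from the peak — single-peaked.
Group 6: ranking walks positions 4-5-1-2-3-6; Plan C is ranked above Proposal Blue even though Proposal Blue lies between Plan C and the peak Option II on the axis — preferences dip and rise again. Not single-peaked.
Group 7: ranking walks positions 6-5-3-2-4-1; Proposal Blue is ranked above Option II even though Option II lies between Proposal Blue and the peak Proposal Red on the axis — preferences dip and rise again. Not single-peaked.
Group 1 violates single-peakedness, so the profile is not single-peaked on this axis.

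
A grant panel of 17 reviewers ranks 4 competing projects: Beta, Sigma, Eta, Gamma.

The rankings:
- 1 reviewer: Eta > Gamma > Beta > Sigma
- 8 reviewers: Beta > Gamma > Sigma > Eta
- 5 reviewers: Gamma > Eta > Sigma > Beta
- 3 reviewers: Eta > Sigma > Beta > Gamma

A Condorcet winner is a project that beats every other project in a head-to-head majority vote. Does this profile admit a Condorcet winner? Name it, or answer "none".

Check each pair by majority over 17 ballots:
Beta vs Sigma: Beta wins 9–8.
Beta–Eta: Eta 9–8.
Beta vs Gamma: Beta, 11–6.
Sigma vs Eta: Eta wins 9–8.
Sigma–Gamma: Gamma 14–3.
Eta–Gamma: Gamma 13–4.
Every project loses at least once (Beta loses to Eta; Sigma loses to Beta; Eta loses to Gamma; Gamma loses to Beta). The majority relation contains the cycle Beta → Gamma → Eta → Beta, so there is no Condorcet winner.

none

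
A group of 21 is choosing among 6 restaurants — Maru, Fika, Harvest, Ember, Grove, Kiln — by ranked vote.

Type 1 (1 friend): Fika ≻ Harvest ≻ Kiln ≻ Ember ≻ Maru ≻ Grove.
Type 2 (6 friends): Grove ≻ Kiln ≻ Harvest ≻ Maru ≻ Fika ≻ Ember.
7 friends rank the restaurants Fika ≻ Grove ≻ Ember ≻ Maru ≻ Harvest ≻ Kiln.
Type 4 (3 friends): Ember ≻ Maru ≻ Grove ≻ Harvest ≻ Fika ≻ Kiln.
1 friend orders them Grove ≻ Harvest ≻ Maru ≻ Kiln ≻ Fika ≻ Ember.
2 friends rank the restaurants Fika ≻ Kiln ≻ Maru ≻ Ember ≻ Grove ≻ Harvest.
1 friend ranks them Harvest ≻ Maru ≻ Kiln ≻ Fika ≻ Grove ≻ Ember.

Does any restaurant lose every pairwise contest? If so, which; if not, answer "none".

none

Head-to-head results (21 friends):
Maru vs Fika: 6+3+1+1 = 11 for Maru, 10 for Fika — Maru by 11–10.
Maru vs Harvest: Maru, 12–9.
Maru vs Ember: 10 to 11, Ember.
Maru–Grove: Grove 14–7.
Maru vs Kiln: Maru wins 12–9.
Fika vs Harvest: Fika is ranked higher on 1+7+2 = 10 ballots, Harvest on 11. Harvest wins 11–10.
Fika vs Ember: 1+6+7+1+2+1 = 18 for Fika, 3 for Ember — Fika by 18–3.
Fika vs Grove: Fika wins 11–10.
Fika vs Kiln: Fika, 13–8.
Harvest vs Ember: Ember, 12–9.
Harvest vs Grove: 2 to 19, Grove.
Harvest vs Kiln: 13 to 8, Harvest.
Ember vs Grove: Ember is ranked higher on 1+3+2 = 6 ballots, Grove on 15. Grove wins 15–6.
Ember–Kiln: Kiln 11–10.
Grove vs Kiln: Grove, 17–4.
No restaurant is winless: Maru beats Fika; Fika beats Ember; Harvest beats Fika; Ember beats Maru; Grove beats Maru; Kiln beats Ember. There is no Condorcet loser.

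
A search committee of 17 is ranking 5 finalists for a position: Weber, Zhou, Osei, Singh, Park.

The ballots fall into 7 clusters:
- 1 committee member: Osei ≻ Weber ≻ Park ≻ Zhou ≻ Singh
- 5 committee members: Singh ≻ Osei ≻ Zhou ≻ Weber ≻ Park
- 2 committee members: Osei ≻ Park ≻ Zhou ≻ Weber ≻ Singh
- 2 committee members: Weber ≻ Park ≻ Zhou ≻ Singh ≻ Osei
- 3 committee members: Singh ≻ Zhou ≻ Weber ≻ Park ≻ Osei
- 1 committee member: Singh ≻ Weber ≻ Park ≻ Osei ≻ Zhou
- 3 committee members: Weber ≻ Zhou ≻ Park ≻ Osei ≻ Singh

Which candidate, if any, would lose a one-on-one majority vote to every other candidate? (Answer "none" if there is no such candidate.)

none

Head-to-head results (17 committee members):
Weber vs Zhou: Zhou wins 10–7.
Weber vs Osei: 9 to 8, Weber.
Weber vs Singh: Weber is ranked higher on 1+2+2+3 = 8 ballots, Singh on 9. Singh wins 9–8.
Weber vs Park: 15 to 2, Weber.
Zhou vs Osei: 8 to 9, Osei.
Zhou vs Singh: 1+2+2+3 = 8 for Zhou, 9 for Singh — Singh by 9–8.
Zhou vs Park: 5+3+3 = 11 for Zhou, 6 for Park — Zhou by 11–6.
Osei vs Singh: 6 to 11, Singh.
Osei vs Park: 8 to 9, Park.
Singh vs Park: 5+3+1 = 9 for Singh, 8 for Park — Singh by 9–8.
Every candidate wins at least one matchup (Weber beats Osei; Zhou beats Weber; Osei beats Zhou; Singh beats Weber; Park beats Osei), so there is no Condorcet loser.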